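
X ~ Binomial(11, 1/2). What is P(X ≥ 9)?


P(X ≥ 9) = Σ P(X=i) for i=9..11
P(X=9) = 55/2048
P(X=10) = 11/2048
P(X=11) = 1/2048
Sum = 67/2048

P(X ≥ 9) = 67/2048 ≈ 3.27%


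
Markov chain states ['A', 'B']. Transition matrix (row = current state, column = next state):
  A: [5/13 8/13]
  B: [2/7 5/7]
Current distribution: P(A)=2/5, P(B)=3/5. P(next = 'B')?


P(next=B) = Σᵢ P(now=i)×P(i→B)
= 2/5×8/13 + 3/5×5/7
= 16/65 + 3/7 = 307/455

P = 307/455 ≈ 0.6747


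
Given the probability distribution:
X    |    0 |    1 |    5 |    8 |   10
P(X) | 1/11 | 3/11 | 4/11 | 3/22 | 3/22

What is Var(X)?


E[X] = 50/11
E[X²] = 349/11
Var(X) = E[X²] - (E[X])² = 349/11 - 2500/121 = 1339/121

Var(X) = 1339/121 ≈ 11.0661


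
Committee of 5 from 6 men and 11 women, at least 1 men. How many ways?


Count by #men:
  1M,4W: C(6,1)×C(11,4)=1980
  2M,3W: C(6,2)×C(11,3)=2475
  3M,2W: C(6,3)×C(11,2)=1100
  4M,1W: C(6,4)×C(11,1)=165
  5M,0W: C(6,5)×C(11,0)=6
Total = 5726

5726


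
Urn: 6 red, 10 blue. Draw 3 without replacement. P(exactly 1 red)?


Hypergeometric: C(6,1)×C(10,2)/C(16,3)
= 6×45/560 = 27/56

P(X=1) = 27/56 ≈ 48.21%


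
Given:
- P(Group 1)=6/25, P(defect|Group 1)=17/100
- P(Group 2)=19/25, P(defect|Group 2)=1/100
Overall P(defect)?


P(B) = Σ P(B|Aᵢ)×P(Aᵢ)
  17/100×6/25 = 51/1250
  1/100×19/25 = 19/2500
Sum = 121/2500

P(defect) = 121/2500 ≈ 4.84%


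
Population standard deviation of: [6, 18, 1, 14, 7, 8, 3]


Mean = 57/7
  (6-57/7)²=225/49
  (18-57/7)²=4761/49
  (1-57/7)²=2500/49
  (14-57/7)²=1681/49
  (7-57/7)²=64/49
  (8-57/7)²=1/49
  (3-57/7)²=1296/49
Σ(x-μ)² = 1504/7
σ² = (1504/7)/7 = 1504/49

σ = √(1504/49) ≈ 5.5402


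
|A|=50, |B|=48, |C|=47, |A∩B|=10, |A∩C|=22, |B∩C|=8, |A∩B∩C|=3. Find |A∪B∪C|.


|A∪B∪C| = 50+48+47-10-22-8+3 = 108

|A∪B∪C| = 108


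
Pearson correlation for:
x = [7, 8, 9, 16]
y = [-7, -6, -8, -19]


n=4, Σx=40, Σy=-40, Σxy=-473, Σx²=450, Σy²=510
r = (4×(-473) - 40×(-40))/√((4×450 - 40²)(4×510 - (-40)²))
= -292/√(200×440) = -292/√88000 ≈ -292/296.6479 ≈ -0.9843

r ≈ -0.9843


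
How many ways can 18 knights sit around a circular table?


Circular arrangements of 18 distinct objects: fix one position to break rotational symmetry.
(n-1)! = 17! = 355687428096000

355687428096000


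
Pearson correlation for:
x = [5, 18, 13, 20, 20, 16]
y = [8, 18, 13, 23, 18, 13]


n=6, Σx=92, Σy=93, Σxy=1561, Σx²=1574, Σy²=1579
r = (6×1561 - 92×93)/√((6×1574 - 92²)(6×1579 - 93²))
= 810/√(980×825) = 810/√808500 ≈ 810/899.1663 ≈ 0.9008

r ≈ 0.9008


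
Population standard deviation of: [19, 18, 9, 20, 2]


Mean = 68/5
  (19-68/5)²=729/25
  (18-68/5)²=484/25
  (9-68/5)²=529/25
  (20-68/5)²=1024/25
  (2-68/5)²=3364/25
Σ(x-μ)² = 1226/5
σ² = (1226/5)/5 = 1226/25

σ = √(1226/25) ≈ 7.0029


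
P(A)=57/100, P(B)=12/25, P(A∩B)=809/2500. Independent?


P(A)×P(B) = 171/625
P(A∩B) = 809/2500
Not equal → NOT independent

No, not independent


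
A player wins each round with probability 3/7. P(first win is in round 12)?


Geometric: P(X=12) = (1-p)^(k-1)×p = (4/7)^11×3/7 = 12582912/13841287201

P(X=12) = 12582912/13841287201 ≈ 0.09%


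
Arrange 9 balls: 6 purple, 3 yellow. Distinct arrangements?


9!/(6!×3!) = 84

84


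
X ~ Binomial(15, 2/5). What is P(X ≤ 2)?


P(X ≤ 2) = Σ P(X=i) for i=0..2
P(X=0) = 14348907/30517578125
P(X=1) = 28697814/6103515625
P(X=2) = 133923132/6103515625
Sum = 827453637/30517578125

P(X ≤ 2) = 827453637/30517578125 ≈ 2.71%


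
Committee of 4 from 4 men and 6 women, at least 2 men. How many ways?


Count by #men:
  2M,2W: C(4,2)×C(6,2)=90
  3M,1W: C(4,3)×C(6,1)=24
  4M,0W: C(4,4)×C(6,0)=1
Total = 115

115


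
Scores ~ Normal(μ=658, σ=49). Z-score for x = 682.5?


z = (x - μ)/σ = (682.5 - 658)/49 = 0.5

z = 0.5


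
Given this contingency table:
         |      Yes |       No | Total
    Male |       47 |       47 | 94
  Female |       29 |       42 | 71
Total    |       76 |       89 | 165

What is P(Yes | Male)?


P(Yes | Male) = 47/(47+47) = 47/94 = 1/2

P(Yes|Male) = 1/2 ≈ 50.00%


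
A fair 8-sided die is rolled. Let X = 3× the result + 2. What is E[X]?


E[die] = (1+8)/2 = 9/2
E[X] = 3×9/2 + 2 = 31/2

E[X] = 31/2


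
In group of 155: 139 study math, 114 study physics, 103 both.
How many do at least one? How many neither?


|A∪B| = 139+114-103 = 150
Neither = 155-150 = 5

At least one: 150; Neither: 5


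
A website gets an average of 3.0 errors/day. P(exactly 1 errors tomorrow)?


Poisson(λ=3.0): P(X=1) = e^(-λ)×λ^k/k!
= e^(-3.0) × 3.0^1 / 1!
≈ 0.04978706837 × 3 / 1 ≈ 0.149361

P(X=1) ≈ 0.149361 ≈ 14.94%


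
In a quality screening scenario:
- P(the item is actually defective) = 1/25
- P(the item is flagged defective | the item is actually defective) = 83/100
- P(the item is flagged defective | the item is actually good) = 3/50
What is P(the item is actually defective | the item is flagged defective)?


Using Bayes' theorem:
P(A|B) = P(B|A)·P(A) / P(B)

P(the item is flagged defective) = 83/100 × 1/25 + 3/50 × 24/25
= 83/2500 + 36/625 = 227/2500

P(the item is actually defective|the item is flagged defective) = (83/2500) / (227/2500) = 83/227

P(the item is actually defective|the item is flagged defective) = 83/227 ≈ 36.56%


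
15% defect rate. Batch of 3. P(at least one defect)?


P(all good) = (17/20)^3 = 4913/8000
P(≥1 defect) = 3087/8000

P = 3087/8000 ≈ 38.59%


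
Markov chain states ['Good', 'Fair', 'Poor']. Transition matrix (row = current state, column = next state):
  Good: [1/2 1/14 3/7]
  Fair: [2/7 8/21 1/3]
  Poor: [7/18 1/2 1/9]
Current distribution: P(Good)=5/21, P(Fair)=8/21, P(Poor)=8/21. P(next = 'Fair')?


P(next=Fair) = Σᵢ P(now=i)×P(i→Fair)
= 5/21×1/14 + 8/21×8/21 + 8/21×1/2
= 5/294 + 64/441 + 4/21 = 311/882

P = 311/882 ≈ 0.3526


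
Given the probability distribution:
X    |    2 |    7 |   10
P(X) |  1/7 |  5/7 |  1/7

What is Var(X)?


E[X] = 47/7
E[X²] = 349/7
Var(X) = E[X²] - (E[X])² = 349/7 - 2209/49 = 234/49

Var(X) = 234/49 ≈ 4.7755


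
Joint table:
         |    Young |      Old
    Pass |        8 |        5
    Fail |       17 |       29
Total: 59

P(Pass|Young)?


P(Pass|Young) = 8/(8+17) = 8/25

P = 8/25 ≈ 32.00%


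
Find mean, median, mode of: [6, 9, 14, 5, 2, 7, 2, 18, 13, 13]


Sorted: [2, 2, 5, 6, 7, 9, 13, 13, 14, 18]
Mean = 89/10
Median = 8
Freq: {6: 1, 9: 1, 14: 1, 5: 1, 2: 2, 7: 1, 18: 1, 13: 2}
Mode: [2, 13]

Mean=89/10, Median=8, Mode=[2, 13]


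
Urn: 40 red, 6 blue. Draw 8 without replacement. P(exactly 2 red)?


Hypergeometric: C(40,2)×C(6,6)/C(46,8)
= 780×1/260932815 = 4/1338117

P(X=2) = 4/1338117 ≈ 0.00%


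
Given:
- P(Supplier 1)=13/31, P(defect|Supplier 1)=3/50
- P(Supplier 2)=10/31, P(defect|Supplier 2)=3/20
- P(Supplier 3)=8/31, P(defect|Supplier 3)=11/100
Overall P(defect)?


P(B) = Σ P(B|Aᵢ)×P(Aᵢ)
  3/50×13/31 = 39/1550
  3/20×10/31 = 3/62
  11/100×8/31 = 22/775
Sum = 79/775

P(defect) = 79/775 ≈ 10.19%


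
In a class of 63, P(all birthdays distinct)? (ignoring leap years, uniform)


P(all different) = Π(365-i)/365 for i=0..62
= (365/365)×(364/365)×...×(303/365)
= 0.003396

P ≈ 0.0034 ≈ 0.34%


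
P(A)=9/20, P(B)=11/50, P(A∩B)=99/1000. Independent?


P(A)×P(B) = 99/1000
P(A∩B) = 99/1000
Equal ✓ → Independent

Yes, independent


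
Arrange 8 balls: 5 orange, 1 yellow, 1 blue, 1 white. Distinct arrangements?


8!/(5!×1!×1!×1!) = 336

336


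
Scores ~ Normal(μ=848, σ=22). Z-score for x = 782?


z = (x - μ)/σ = (782 - 848)/22 = -3.0

z = -3.0


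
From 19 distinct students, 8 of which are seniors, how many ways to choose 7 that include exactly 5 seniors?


Choose 5 of the 8 seniors and 2 of the other 11 students:
C(8,5)×C(11,2) = 56×55 = 3080

3080


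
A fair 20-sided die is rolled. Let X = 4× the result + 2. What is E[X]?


E[die] = (1+20)/2 = 21/2
E[X] = 4×21/2 + 2 = 44

E[X] = 44


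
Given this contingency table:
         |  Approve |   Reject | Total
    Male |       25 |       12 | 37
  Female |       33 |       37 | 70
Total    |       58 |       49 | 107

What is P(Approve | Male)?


P(Approve | Male) = 25/(25+12) = 25/37

P(Approve|Male) = 25/37 ≈ 67.57%


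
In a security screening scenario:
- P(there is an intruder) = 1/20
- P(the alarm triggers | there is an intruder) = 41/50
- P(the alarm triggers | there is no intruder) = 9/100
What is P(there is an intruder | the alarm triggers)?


Using Bayes' theorem:
P(A|B) = P(B|A)·P(A) / P(B)

P(the alarm triggers) = 41/50 × 1/20 + 9/100 × 19/20
= 41/1000 + 171/2000 = 253/2000

P(there is an intruder|the alarm triggers) = (41/1000) / (253/2000) = 82/253

P(there is an intruder|the alarm triggers) = 82/253 ≈ 32.41%


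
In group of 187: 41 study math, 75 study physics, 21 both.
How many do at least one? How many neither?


|A∪B| = 41+75-21 = 95
Neither = 187-95 = 92

At least one: 95; Neither: 92


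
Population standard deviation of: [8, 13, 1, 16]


Mean = 38/4 = 19/2
  (8-19/2)²=9/4
  (13-19/2)²=49/4
  (1-19/2)²=289/4
  (16-19/2)²=169/4
Σ(x-μ)² = 129
σ² = 129/4

σ = √(129/4) ≈ 5.6789


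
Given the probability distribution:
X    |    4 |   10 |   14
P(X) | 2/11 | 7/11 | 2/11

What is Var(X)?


E[X] = 106/11
E[X²] = 1124/11
Var(X) = E[X²] - (E[X])² = 1124/11 - 11236/121 = 1128/121

Var(X) = 1128/121 ≈ 9.3223


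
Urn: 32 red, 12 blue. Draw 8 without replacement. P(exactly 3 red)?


Hypergeometric: C(32,3)×C(12,5)/C(44,8)
= 4960×792/177232627 = 357120/16112057

P(X=3) = 357120/16112057 ≈ 2.22%


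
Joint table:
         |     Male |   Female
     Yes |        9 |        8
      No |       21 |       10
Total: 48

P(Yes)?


P(Yes) = (9+8)/48 = 17/48

P(Yes) = 17/48 ≈ 35.42%


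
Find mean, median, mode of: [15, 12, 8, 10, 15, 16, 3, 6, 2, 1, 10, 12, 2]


Sorted: [1, 2, 2, 3, 6, 8, 10, 10, 12, 12, 15, 15, 16]
Mean = 112/13
Median = 10
Freq: {15: 2, 12: 2, 8: 1, 10: 2, 16: 1, 3: 1, 6: 1, 2: 2, 1: 1}
Mode: [2, 10, 12, 15]

Mean=112/13, Median=10, Mode=[2, 10, 12, 15]


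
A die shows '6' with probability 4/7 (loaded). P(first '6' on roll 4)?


Geometric: P(X=4) = (1-p)^(k-1)×p = (3/7)^3×4/7 = 108/2401

P(X=4) = 108/2401 ≈ 4.50%


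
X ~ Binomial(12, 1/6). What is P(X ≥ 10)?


P(X ≥ 10) = Σ P(X=i) for i=10..12
P(X=10) = 275/362797056
P(X=11) = 5/181398528
P(X=12) = 1/2176782336
Sum = 1711/2176782336

P(X ≥ 10) = 1711/2176782336 ≈ 0.00%


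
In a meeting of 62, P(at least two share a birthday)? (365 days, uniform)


P(all different) = Π(365-i)/365 for i=0..61
= 0.004090
P(match) = 1 - 0.004090 = 0.995910

P ≈ 0.9959 ≈ 99.59%


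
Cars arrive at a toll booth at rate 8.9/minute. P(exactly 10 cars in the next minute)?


Poisson(λ=8.9): P(X=10) = e^(-λ)×λ^k/k!
= e^(-8.9) × 8.9^10 / 10!
≈ 0.0001363889265 × 3118171993 / 3628800 ≈ 0.117197

P(X=10) ≈ 0.117197 ≈ 11.72%


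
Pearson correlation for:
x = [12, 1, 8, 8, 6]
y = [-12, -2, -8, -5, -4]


n=5, Σx=35, Σy=-31, Σxy=-274, Σx²=309, Σy²=253
r = (5×(-274) - 35×(-31))/√((5×309 - 35²)(5×253 - (-31)²))
= -285/√(320×304) = -285/√97280 ≈ -285/311.8974 ≈ -0.9138

r ≈ -0.9138


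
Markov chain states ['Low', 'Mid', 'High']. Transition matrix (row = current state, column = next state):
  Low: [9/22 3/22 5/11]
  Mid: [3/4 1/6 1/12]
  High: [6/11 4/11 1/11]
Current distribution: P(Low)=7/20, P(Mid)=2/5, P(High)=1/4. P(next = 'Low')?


P(next=Low) = Σᵢ P(now=i)×P(i→Low)
= 7/20×9/22 + 2/5×3/4 + 1/4×6/11
= 63/440 + 3/10 + 3/22 = 51/88

P = 51/88 ≈ 0.5795


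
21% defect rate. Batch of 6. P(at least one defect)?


P(all good) = (79/100)^6 = 243087455521/1000000000000
P(≥1 defect) = 756912544479/1000000000000

P = 756912544479/1000000000000 ≈ 75.69%


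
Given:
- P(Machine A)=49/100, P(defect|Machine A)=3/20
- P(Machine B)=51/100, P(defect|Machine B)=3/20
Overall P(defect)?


P(B) = Σ P(B|Aᵢ)×P(Aᵢ)
  3/20×49/100 = 147/2000
  3/20×51/100 = 153/2000
Sum = 3/20

P(defect) = 3/20 ≈ 15.00%


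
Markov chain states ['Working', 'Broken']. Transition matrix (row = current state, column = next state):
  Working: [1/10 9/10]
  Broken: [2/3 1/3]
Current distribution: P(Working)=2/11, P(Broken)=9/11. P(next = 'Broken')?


P(next=Broken) = Σᵢ P(now=i)×P(i→Broken)
= 2/11×9/10 + 9/11×1/3
= 9/55 + 3/11 = 24/55

P = 24/55 ≈ 0.4364


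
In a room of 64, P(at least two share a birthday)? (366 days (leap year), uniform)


P(all different) = Π(366-i)/366 for i=0..63
= 0.002858
P(match) = 1 - 0.002858 = 0.997142

P ≈ 0.9971 ≈ 99.71%


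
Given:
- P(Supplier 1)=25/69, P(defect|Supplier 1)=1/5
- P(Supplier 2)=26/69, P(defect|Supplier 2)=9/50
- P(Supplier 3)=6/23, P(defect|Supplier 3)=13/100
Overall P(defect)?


P(B) = Σ P(B|Aᵢ)×P(Aᵢ)
  1/5×25/69 = 5/69
  9/50×26/69 = 39/575
  13/100×6/23 = 39/1150
Sum = 601/3450

P(defect) = 601/3450 ≈ 17.42%


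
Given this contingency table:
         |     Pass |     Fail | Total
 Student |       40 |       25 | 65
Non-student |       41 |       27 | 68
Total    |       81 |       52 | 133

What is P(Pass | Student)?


P(Pass | Student) = 40/(40+25) = 40/65 = 8/13

P(Pass|Student) = 8/13 ≈ 61.54%


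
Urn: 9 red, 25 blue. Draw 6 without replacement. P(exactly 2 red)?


Hypergeometric: C(9,2)×C(25,4)/C(34,6)
= 36×12650/1344904 = 5175/15283

P(X=2) = 5175/15283 ≈ 33.86%


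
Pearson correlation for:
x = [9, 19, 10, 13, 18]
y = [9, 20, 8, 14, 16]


n=5, Σx=69, Σy=67, Σxy=1011, Σx²=1035, Σy²=997
r = (5×1011 - 69×67)/√((5×1035 - 69²)(5×997 - 67²))
= 432/√(414×496) = 432/√205344 ≈ 432/453.1490 ≈ 0.9533

r ≈ 0.9533


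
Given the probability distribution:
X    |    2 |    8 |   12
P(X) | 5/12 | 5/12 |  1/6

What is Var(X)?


E[X] = 37/6
E[X²] = 157/3
Var(X) = E[X²] - (E[X])² = 157/3 - 1369/36 = 515/36

Var(X) = 515/36 ≈ 14.3056


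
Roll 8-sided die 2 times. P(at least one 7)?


P(no 7)^2 = (7/8)^2 = 49/64
P(≥1) = 1 - 49/64 = 15/64

P = 15/64 ≈ 23.44%


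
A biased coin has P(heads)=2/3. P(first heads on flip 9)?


Geometric: P(X=9) = (1-p)^(k-1)×p = (1/3)^8×2/3 = 2/19683

P(X=9) = 2/19683 ≈ 0.01%


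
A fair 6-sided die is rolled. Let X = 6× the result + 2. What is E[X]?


E[die] = (1+6)/2 = 7/2
E[X] = 6×7/2 + 2 = 23

E[X] = 23


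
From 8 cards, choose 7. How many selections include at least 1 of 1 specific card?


Complement: C(8,7) - C(7,7) = 8 - 1 = 7

7


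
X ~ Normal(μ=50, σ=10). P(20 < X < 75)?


z₁=(20-50)/10=-3.0, z₂=(75-50)/10=2.5
P = Φ(2.5) - Φ(-3.0) = 0.993790 - 0.001350 = 0.992440 ≈ 0.9924

P(20 < X < 75) ≈ 0.9924


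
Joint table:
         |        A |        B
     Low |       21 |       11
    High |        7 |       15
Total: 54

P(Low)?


P(Low) = (21+11)/54 = 32/54 = 16/27

P(Low) = 16/27 ≈ 59.26%


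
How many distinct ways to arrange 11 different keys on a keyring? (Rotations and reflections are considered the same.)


Free circular arrangements: rotations and reflections both identified.
(n-1)!/2 = 10!/2 = 3628800/2 = 1814400

1814400


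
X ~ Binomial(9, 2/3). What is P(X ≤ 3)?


P(X ≤ 3) = Σ P(X=i) for i=0..3
P(X=0) = 1/19683
P(X=1) = 2/2187
P(X=2) = 16/2187
P(X=3) = 224/6561
Sum = 835/19683

P(X ≤ 3) = 835/19683 ≈ 4.24%


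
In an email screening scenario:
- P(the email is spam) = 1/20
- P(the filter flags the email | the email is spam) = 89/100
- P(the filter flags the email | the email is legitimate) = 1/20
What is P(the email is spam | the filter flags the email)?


Using Bayes' theorem:
P(A|B) = P(B|A)·P(A) / P(B)

P(the filter flags the email) = 89/100 × 1/20 + 1/20 × 19/20
= 89/2000 + 19/400 = 23/250

P(the email is spam|the filter flags the email) = (89/2000) / (23/250) = 89/184

P(the email is spam|the filter flags the email) = 89/184 ≈ 48.37%


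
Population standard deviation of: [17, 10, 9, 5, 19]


Mean = 60/5 = 12
  (17-12)²=25
  (10-12)²=4
  (9-12)²=9
  (5-12)²=49
  (19-12)²=49
Σ(x-μ)² = 136
σ² = 136/5

σ = √(136/5) ≈ 5.2154


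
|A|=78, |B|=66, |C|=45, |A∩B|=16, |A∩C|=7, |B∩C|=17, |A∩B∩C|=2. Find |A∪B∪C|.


|A∪B∪C| = 78+66+45-16-7-17+2 = 151

|A∪B∪C| = 151


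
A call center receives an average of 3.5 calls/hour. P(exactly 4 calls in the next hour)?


Poisson(λ=3.5): P(X=4) = e^(-λ)×λ^k/k!
= e^(-3.5) × 3.5^4 / 4!
≈ 0.03019738342 × 150.0625 / 24 ≈ 0.188812

P(X=4) ≈ 0.188812 ≈ 18.88%


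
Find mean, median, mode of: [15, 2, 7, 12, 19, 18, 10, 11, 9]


Sorted: [2, 7, 9, 10, 11, 12, 15, 18, 19]
Mean = 103/9
Median = 11
Freq: {15: 1, 2: 1, 7: 1, 12: 1, 19: 1, 18: 1, 10: 1, 11: 1, 9: 1}
Mode: No mode

Mean=103/9, Median=11, Mode=No mode


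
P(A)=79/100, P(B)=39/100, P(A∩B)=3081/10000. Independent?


P(A)×P(B) = 3081/10000
P(A∩B) = 3081/10000
Equal ✓ → Independent

Yes, independent


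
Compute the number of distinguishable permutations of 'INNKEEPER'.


Letters: 9, freq: {'I': 1, 'N': 2, 'K': 1, 'E': 3, 'P': 1, 'R': 1}
9!/(1!×2!×1!×3!×1!×1!) = 362880/12 = 30240

30240


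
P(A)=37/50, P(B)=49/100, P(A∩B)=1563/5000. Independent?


P(A)×P(B) = 1813/5000
P(A∩B) = 1563/5000
Not equal → NOT independent

No, not independent


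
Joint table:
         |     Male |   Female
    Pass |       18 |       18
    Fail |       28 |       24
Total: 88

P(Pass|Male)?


P(Pass|Male) = 18/(18+28) = 18/46 = 9/23

P = 9/23 ≈ 39.13%


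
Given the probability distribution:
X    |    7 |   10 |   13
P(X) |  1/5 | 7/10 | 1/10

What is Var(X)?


E[X] = 97/10
E[X²] = 967/10
Var(X) = E[X²] - (E[X])² = 967/10 - 9409/100 = 261/100

Var(X) = 261/100 ≈ 2.6100


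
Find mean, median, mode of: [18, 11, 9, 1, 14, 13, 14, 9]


Sorted: [1, 9, 9, 11, 13, 14, 14, 18]
Mean = 89/8
Median = 12
Freq: {18: 1, 11: 1, 9: 2, 1: 1, 14: 2, 13: 1}
Mode: [9, 14]

Mean=89/8, Median=12, Mode=[9, 14]


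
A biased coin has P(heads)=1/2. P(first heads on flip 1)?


Geometric: P(X=1) = (1-p)^(k-1)×p = (1/2)^0×1/2 = 1/2

P(X=1) = 1/2 ≈ 50.00%


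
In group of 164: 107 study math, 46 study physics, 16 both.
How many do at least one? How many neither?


|A∪B| = 107+46-16 = 137
Neither = 164-137 = 27

At least one: 137; Neither: 27


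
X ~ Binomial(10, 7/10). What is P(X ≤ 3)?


P(X ≤ 3) = Σ P(X=i) for i=0..3
P(X=0) = 59049/10000000000
P(X=1) = 137781/1000000000
P(X=2) = 2893401/2000000000
P(X=3) = 2250423/250000000
Sum = 6620049/625000000

P(X ≤ 3) = 6620049/625000000 ≈ 1.06%


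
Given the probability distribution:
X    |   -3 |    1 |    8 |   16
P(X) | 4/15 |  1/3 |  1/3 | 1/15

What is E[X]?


E[X] = Σ x·P(X=x)
= (-3)×(4/15) + (1)×(1/3) + (8)×(1/3) + (16)×(1/15)
= 49/15

E[X] = 49/15


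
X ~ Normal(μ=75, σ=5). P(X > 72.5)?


z = (72.5-75)/5 = -0.5
P(X > 72.5) = 1 - P(Z ≤ -0.5) = 1 - 0.3085 = 0.6915

P(X > 72.5) ≈ 0.6915


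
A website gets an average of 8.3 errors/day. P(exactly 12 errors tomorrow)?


Poisson(λ=8.3): P(X=12) = e^(-λ)×λ^k/k!
= e^(-8.3) × 8.3^12 / 12!
≈ 0.0002485168271 × 106890007739 / 479001600 ≈ 0.055457

P(X=12) ≈ 0.055457 ≈ 5.55%


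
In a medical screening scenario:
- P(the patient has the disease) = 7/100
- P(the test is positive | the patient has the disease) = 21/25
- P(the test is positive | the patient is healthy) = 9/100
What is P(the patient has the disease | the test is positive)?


Using Bayes' theorem:
P(A|B) = P(B|A)·P(A) / P(B)

P(the test is positive) = 21/25 × 7/100 + 9/100 × 93/100
= 147/2500 + 837/10000 = 57/400

P(the patient has the disease|the test is positive) = (147/2500) / (57/400) = 196/475

P(the patient has the disease|the test is positive) = 196/475 ≈ 41.26%


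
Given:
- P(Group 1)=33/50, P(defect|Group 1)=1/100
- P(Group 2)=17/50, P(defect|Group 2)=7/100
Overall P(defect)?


P(B) = Σ P(B|Aᵢ)×P(Aᵢ)
  1/100×33/50 = 33/5000
  7/100×17/50 = 119/5000
Sum = 19/625

P(defect) = 19/625 ≈ 3.04%


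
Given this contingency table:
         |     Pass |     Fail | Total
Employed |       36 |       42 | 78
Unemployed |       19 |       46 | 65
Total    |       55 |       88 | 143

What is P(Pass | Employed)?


P(Pass | Employed) = 36/(36+42) = 36/78 = 6/13

P(Pass|Employed) = 6/13 ≈ 46.15%


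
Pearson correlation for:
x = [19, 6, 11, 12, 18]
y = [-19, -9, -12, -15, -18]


n=5, Σx=66, Σy=-73, Σxy=-1051, Σx²=986, Σy²=1135
r = (5×(-1051) - 66×(-73))/√((5×986 - 66²)(5×1135 - (-73)²))
= -437/√(574×346) = -437/√198604 ≈ -437/445.6501 ≈ -0.9806

r ≈ -0.9806


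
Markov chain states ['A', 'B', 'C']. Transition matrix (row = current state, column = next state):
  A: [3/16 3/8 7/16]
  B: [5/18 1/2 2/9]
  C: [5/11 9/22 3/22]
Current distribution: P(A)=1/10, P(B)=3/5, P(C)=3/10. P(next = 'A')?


P(next=A) = Σᵢ P(now=i)×P(i→A)
= 1/10×3/16 + 3/5×5/18 + 3/10×5/11
= 3/160 + 1/6 + 3/22 = 1699/5280

P = 1699/5280 ≈ 0.3218


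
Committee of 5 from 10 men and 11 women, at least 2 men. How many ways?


Count by #men:
  2M,3W: C(10,2)×C(11,3)=7425
  3M,2W: C(10,3)×C(11,2)=6600
  4M,1W: C(10,4)×C(11,1)=2310
  5M,0W: C(10,5)×C(11,0)=252
Total = 16587

16587


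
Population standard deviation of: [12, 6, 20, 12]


Mean = 50/4 = 25/2
  (12-25/2)²=1/4
  (6-25/2)²=169/4
  (20-25/2)²=225/4
  (12-25/2)²=1/4
Σ(x-μ)² = 99
σ² = 99/4

σ = √(99/4) ≈ 4.9749


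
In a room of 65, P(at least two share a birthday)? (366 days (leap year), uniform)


P(all different) = Π(366-i)/366 for i=0..64
= 0.002358
P(match) = 1 - 0.002358 = 0.997642

P ≈ 0.9976 ≈ 99.76%


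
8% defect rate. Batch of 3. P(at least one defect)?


P(all good) = (23/25)^3 = 12167/15625
P(≥1 defect) = 3458/15625

P = 3458/15625 ≈ 22.13%


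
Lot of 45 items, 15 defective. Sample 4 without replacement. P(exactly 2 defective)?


Hypergeometric: C(15,2)×C(30,2)/C(45,4)
= 105×435/148995 = 145/473

P(X=2) = 145/473 ≈ 30.66%


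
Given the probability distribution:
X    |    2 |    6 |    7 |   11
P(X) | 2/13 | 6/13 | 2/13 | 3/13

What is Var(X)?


E[X] = 87/13
E[X²] = 685/13
Var(X) = E[X²] - (E[X])² = 685/13 - 7569/169 = 1336/169

Var(X) = 1336/169 ≈ 7.9053


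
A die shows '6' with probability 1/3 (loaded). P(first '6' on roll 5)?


Geometric: P(X=5) = (1-p)^(k-1)×p = (2/3)^4×1/3 = 16/243

P(X=5) = 16/243 ≈ 6.58%


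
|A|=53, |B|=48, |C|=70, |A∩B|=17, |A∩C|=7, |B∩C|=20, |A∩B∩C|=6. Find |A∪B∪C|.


|A∪B∪C| = 53+48+70-17-7-20+6 = 133

|A∪B∪C| = 133


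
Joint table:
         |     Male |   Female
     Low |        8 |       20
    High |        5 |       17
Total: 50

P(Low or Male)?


P(Low∨Male) = P(Low) + P(Male) - P(Low∧Male)
= (28 + 13 - 8)/50 = 33/50

P = 33/50 ≈ 66.00%


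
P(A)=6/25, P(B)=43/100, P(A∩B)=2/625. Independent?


P(A)×P(B) = 129/1250
P(A∩B) = 2/625
Not equal → NOT independent

No, not independent


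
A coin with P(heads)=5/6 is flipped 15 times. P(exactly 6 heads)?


Binomial: P(X=6) = C(15,6)×p^6×(1-p)^9
= 5005 × 15625/46656 × 1/10077696 = 78203125/470184984576

P(X=6) = 78203125/470184984576 ≈ 0.02%


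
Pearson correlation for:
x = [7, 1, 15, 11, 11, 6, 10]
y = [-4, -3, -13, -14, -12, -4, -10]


n=7, Σx=61, Σy=-60, Σxy=-636, Σx²=653, Σy²=650
r = (7×(-636) - 61×(-60))/√((7×653 - 61²)(7×650 - (-60)²))
= -792/√(850×950) = -792/√807500 ≈ -792/898.6100 ≈ -0.8814

r ≈ -0.8814


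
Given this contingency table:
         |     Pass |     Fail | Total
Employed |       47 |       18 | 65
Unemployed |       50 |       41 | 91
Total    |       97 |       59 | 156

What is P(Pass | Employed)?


P(Pass | Employed) = 47/(47+18) = 47/65

P(Pass|Employed) = 47/65 ≈ 72.31%


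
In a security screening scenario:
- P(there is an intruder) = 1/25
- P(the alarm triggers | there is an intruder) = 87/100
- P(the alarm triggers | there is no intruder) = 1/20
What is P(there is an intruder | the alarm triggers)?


Using Bayes' theorem:
P(A|B) = P(B|A)·P(A) / P(B)

P(the alarm triggers) = 87/100 × 1/25 + 1/20 × 24/25
= 87/2500 + 6/125 = 207/2500

P(there is an intruder|the alarm triggers) = (87/2500) / (207/2500) = 29/69

P(there is an intruder|the alarm triggers) = 29/69 ≈ 42.03%


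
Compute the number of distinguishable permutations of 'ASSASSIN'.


Letters: 8, freq: {'A': 2, 'S': 4, 'I': 1, 'N': 1}
8!/(2!×4!×1!×1!) = 40320/48 = 840

840


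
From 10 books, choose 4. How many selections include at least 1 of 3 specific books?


Complement: C(10,4) - C(7,4) = 210 - 35 = 175

175


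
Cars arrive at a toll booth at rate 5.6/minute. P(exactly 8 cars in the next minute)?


Poisson(λ=5.6): P(X=8) = e^(-λ)×λ^k/k!
= e^(-5.6) × 5.6^8 / 8!
≈ 0.003697863716 × 967173.11574 / 40320 ≈ 0.088702

P(X=8) ≈ 0.088702 ≈ 8.87%


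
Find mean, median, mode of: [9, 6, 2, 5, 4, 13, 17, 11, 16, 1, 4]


Sorted: [1, 2, 4, 4, 5, 6, 9, 11, 13, 16, 17]
Mean = 88/11 = 8
Median = 6
Freq: {9: 1, 6: 1, 2: 1, 5: 1, 4: 2, 13: 1, 17: 1, 11: 1, 16: 1, 1: 1}
Mode: [4]

Mean=8, Median=6, Mode=4


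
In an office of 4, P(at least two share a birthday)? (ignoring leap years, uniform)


P(all different) = Π(365-i)/365 for i=0..3
= 0.983644
P(match) = 1 - 0.983644 = 0.016356

P ≈ 0.0164 ≈ 1.64%


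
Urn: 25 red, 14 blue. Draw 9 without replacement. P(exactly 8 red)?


Hypergeometric: C(25,8)×C(14,1)/C(39,9)
= 1081575×14/211915132 = 36225/506974

P(X=8) = 36225/506974 ≈ 7.15%


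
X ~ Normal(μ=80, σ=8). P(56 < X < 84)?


z₁=(56-80)/8=-3.0, z₂=(84-80)/8=0.5
P = Φ(0.5) - Φ(-3.0) = 0.691462 - 0.001350 = 0.690112 ≈ 0.6901

P(56 < X < 84) ≈ 0.6901


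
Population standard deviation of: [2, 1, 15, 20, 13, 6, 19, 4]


Mean = 80/8 = 10
  (2-10)²=64
  (1-10)²=81
  (15-10)²=25
  (20-10)²=100
  (13-10)²=9
  (6-10)²=16
  (19-10)²=81
  (4-10)²=36
Σ(x-μ)² = 412
σ² = 412/8 = 103/2

σ = √(103/2) ≈ 7.1764


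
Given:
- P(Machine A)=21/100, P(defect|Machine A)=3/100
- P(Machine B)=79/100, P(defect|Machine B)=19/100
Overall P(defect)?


P(B) = Σ P(B|Aᵢ)×P(Aᵢ)
  3/100×21/100 = 63/10000
  19/100×79/100 = 1501/10000
Sum = 391/2500

P(defect) = 391/2500 ≈ 15.64%


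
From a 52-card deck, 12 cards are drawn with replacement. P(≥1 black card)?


P(not a black card) = 26/52 = 1/2
P(none in 12 draws) = (1/2)^12 = 1/4096
P(≥1 black card) = 1 - 1/4096 = 4095/4096

P = 4095/4096 ≈ 99.98%


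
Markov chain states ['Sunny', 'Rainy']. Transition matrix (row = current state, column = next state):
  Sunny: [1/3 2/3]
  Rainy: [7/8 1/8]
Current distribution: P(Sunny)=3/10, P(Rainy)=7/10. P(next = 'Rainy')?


P(next=Rainy) = Σᵢ P(now=i)×P(i→Rainy)
= 3/10×2/3 + 7/10×1/8
= 1/5 + 7/80 = 23/80

P = 23/80 ≈ 0.2875


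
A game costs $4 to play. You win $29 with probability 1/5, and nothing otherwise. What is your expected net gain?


E[gain] = (29-4)×1/5 + (-4)×4/5
= 5 - 16/5 = 9/5

Expected net gain = $9/5 ≈ $1.80


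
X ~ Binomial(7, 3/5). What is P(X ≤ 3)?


P(X ≤ 3) = Σ P(X=i) for i=0..3
P(X=0) = 128/78125
P(X=1) = 1344/78125
P(X=2) = 6048/78125
P(X=3) = 3024/15625
Sum = 4528/15625

P(X ≤ 3) = 4528/15625 ≈ 28.98%


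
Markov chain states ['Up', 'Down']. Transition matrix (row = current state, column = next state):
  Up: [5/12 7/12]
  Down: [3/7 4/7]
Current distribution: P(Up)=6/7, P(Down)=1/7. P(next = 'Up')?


P(next=Up) = Σᵢ P(now=i)×P(i→Up)
= 6/7×5/12 + 1/7×3/7
= 5/14 + 3/49 = 41/98

P = 41/98 ≈ 0.4184


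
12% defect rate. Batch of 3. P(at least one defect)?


P(all good) = (22/25)^3 = 10648/15625
P(≥1 defect) = 4977/15625

P = 4977/15625 ≈ 31.85%


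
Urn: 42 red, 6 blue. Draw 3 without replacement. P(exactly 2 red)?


Hypergeometric: C(42,2)×C(6,1)/C(48,3)
= 861×6/17296 = 2583/8648

P(X=2) = 2583/8648 ≈ 29.87%


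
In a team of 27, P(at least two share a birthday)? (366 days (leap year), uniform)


P(all different) = Π(366-i)/366 for i=0..26
= 0.374173
P(match) = 1 - 0.374173 = 0.625827

P ≈ 0.6258 ≈ 62.58%


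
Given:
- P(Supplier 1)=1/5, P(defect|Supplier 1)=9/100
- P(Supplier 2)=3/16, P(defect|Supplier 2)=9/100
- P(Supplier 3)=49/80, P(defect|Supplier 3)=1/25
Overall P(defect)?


P(B) = Σ P(B|Aᵢ)×P(Aᵢ)
  9/100×1/5 = 9/500
  9/100×3/16 = 27/1600
  1/25×49/80 = 49/2000
Sum = 19/320

P(defect) = 19/320 ≈ 5.94%


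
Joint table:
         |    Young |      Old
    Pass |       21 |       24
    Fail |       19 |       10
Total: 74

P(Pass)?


P(Pass) = (21+24)/74 = 45/74

P(Pass) = 45/74 ≈ 60.81%


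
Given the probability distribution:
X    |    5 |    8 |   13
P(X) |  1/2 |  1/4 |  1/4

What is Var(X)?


E[X] = 31/4
E[X²] = 283/4
Var(X) = E[X²] - (E[X])² = 283/4 - 961/16 = 171/16

Var(X) = 171/16 ≈ 10.6875


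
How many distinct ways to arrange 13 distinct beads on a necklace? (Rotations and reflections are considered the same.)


Free circular arrangements: rotations and reflections both identified.
(n-1)!/2 = 12!/2 = 479001600/2 = 239500800

239500800


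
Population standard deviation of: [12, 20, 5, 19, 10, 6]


Mean = 72/6 = 12
  (12-12)²=0
  (20-12)²=64
  (5-12)²=49
  (19-12)²=49
  (10-12)²=4
  (6-12)²=36
Σ(x-μ)² = 202
σ² = 202/6 = 101/3

σ = √(101/3) ≈ 5.8023


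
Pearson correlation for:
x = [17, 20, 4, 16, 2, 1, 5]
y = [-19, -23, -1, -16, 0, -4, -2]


n=7, Σx=65, Σy=-65, Σxy=-1057, Σx²=991, Σy²=1167
r = (7×(-1057) - 65×(-65))/√((7×991 - 65²)(7×1167 - (-65)²))
= -3174/√(2712×3944) = -3174/√10696128 ≈ -3174/3270.4935 ≈ -0.9705

r ≈ -0.9705


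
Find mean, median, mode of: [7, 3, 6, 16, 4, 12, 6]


Sorted: [3, 4, 6, 6, 7, 12, 16]
Mean = 54/7
Median = 6
Freq: {7: 1, 3: 1, 6: 2, 16: 1, 4: 1, 12: 1}
Mode: [6]

Mean=54/7, Median=6, Mode=6


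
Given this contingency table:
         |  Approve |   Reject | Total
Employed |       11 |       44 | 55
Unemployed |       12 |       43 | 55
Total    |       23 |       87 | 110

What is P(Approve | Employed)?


P(Approve | Employed) = 11/(11+44) = 11/55 = 1/5

P(Approve|Employed) = 1/5 ≈ 20.00%


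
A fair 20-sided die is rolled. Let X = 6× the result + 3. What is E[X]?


E[die] = (1+20)/2 = 21/2
E[X] = 6×21/2 + 3 = 66

E[X] = 66


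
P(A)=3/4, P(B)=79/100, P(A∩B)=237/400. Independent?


P(A)×P(B) = 237/400
P(A∩B) = 237/400
Equal ✓ → Independent

Yes, independent


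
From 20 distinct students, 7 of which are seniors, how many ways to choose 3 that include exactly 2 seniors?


Choose 2 of the 7 seniors and 1 of the other 13 students:
C(7,2)×C(13,1) = 21×13 = 273

273


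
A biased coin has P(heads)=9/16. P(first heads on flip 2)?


Geometric: P(X=2) = (1-p)^(k-1)×p = (7/16)^1×9/16 = 63/256

P(X=2) = 63/256 ≈ 24.61%


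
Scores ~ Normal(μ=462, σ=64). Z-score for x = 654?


z = (x - μ)/σ = (654 - 462)/64 = 3.0

z = 3.0


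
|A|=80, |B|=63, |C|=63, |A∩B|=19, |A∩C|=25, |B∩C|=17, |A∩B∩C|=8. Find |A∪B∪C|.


|A∪B∪C| = 80+63+63-19-25-17+8 = 153

|A∪B∪C| = 153


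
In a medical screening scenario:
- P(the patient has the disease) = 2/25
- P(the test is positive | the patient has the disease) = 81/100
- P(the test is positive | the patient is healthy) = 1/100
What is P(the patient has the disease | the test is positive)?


Using Bayes' theorem:
P(A|B) = P(B|A)·P(A) / P(B)

P(the test is positive) = 81/100 × 2/25 + 1/100 × 23/25
= 81/1250 + 23/2500 = 37/500

P(the patient has the disease|the test is positive) = (81/1250) / (37/500) = 162/185

P(the patient has the disease|the test is positive) = 162/185 ≈ 87.57%


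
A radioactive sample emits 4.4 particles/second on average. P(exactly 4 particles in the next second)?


Poisson(λ=4.4): P(X=4) = e^(-λ)×λ^k/k!
= e^(-4.4) × 4.4^4 / 4!
≈ 0.0122773399 × 374.8096 / 24 ≈ 0.191736

P(X=4) ≈ 0.191736 ≈ 19.17%


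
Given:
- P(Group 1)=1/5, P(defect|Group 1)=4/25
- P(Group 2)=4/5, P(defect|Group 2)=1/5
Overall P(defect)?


P(B) = Σ P(B|Aᵢ)×P(Aᵢ)
  4/25×1/5 = 4/125
  1/5×4/5 = 4/25
Sum = 24/125

P(defect) = 24/125 ≈ 19.20%


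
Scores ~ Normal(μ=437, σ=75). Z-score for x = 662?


z = (x - μ)/σ = (662 - 437)/75 = 3.0

z = 3.0


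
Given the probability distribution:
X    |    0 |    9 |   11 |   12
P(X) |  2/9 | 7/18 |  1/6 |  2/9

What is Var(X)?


E[X] = 8
E[X²] = 251/3
Var(X) = E[X²] - (E[X])² = 251/3 - 64 = 59/3

Var(X) = 59/3 ≈ 19.6667


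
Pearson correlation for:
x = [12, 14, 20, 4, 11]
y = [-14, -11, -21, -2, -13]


n=5, Σx=61, Σy=-61, Σxy=-893, Σx²=877, Σy²=931
r = (5×(-893) - 61×(-61))/√((5×877 - 61²)(5×931 - (-61)²))
= -744/√(664×934) = -744/√620176 ≈ -744/787.5125 ≈ -0.9447

r ≈ -0.9447


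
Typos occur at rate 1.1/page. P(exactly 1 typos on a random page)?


Poisson(λ=1.1): P(X=1) = e^(-λ)×λ^k/k!
= e^(-1.1) × 1.1^1 / 1!
≈ 0.3328710837 × 1.1 / 1 ≈ 0.366158

P(X=1) ≈ 0.366158 ≈ 36.62%


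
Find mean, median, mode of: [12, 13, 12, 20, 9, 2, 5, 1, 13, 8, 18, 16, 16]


Sorted: [1, 2, 5, 8, 9, 12, 12, 13, 13, 16, 16, 18, 20]
Mean = 145/13
Median = 12
Freq: {12: 2, 13: 2, 20: 1, 9: 1, 2: 1, 5: 1, 1: 1, 8: 1, 18: 1, 16: 2}
Mode: [12, 13, 16]

Mean=145/13, Median=12, Mode=[12, 13, 16]


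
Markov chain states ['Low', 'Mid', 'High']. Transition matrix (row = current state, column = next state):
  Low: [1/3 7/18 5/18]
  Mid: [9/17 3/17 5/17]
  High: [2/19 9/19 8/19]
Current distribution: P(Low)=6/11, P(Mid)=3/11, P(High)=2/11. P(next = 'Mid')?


P(next=Mid) = Σᵢ P(now=i)×P(i→Mid)
= 6/11×7/18 + 3/11×3/17 + 2/11×9/19
= 7/33 + 9/187 + 18/209 = 3692/10659

P = 3692/10659 ≈ 0.3464


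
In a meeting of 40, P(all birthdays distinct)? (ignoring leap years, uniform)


P(all different) = Π(365-i)/365 for i=0..39
= (365/365)×(364/365)×...×(326/365)
= 0.108768

P ≈ 0.1088 ≈ 10.88%


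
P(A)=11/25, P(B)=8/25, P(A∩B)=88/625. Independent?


P(A)×P(B) = 88/625
P(A∩B) = 88/625
Equal ✓ → Independent

Yes, independent


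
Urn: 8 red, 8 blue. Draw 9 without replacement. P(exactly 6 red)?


Hypergeometric: C(8,6)×C(8,3)/C(16,9)
= 28×56/11440 = 98/715

P(X=6) = 98/715 ≈ 13.71%


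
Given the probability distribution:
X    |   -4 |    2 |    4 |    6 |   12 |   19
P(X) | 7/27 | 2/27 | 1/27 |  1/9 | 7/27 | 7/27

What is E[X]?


E[X] = Σ x·P(X=x)
= (-4)×(7/27) + (2)×(2/27) + (4)×(1/27) + (6)×(1/9) + (12)×(7/27) + (19)×(7/27)
= 215/27

E[X] = 215/27


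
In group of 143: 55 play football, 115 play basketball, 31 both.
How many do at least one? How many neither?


|A∪B| = 55+115-31 = 139
Neither = 143-139 = 4

At least one: 139; Neither: 4


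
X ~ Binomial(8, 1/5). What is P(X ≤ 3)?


P(X ≤ 3) = Σ P(X=i) for i=0..3
P(X=0) = 65536/390625
P(X=1) = 131072/390625
P(X=2) = 114688/390625
P(X=3) = 57344/390625
Sum = 73728/78125

P(X ≤ 3) = 73728/78125 ≈ 94.37%


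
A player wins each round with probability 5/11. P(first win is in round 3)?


Geometric: P(X=3) = (1-p)^(k-1)×p = (6/11)^2×5/11 = 180/1331

P(X=3) = 180/1331 ≈ 13.52%


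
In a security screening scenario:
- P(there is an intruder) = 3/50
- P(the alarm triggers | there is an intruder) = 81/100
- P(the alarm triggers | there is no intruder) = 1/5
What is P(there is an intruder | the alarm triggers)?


Using Bayes' theorem:
P(A|B) = P(B|A)·P(A) / P(B)

P(the alarm triggers) = 81/100 × 3/50 + 1/5 × 47/50
= 243/5000 + 47/250 = 1183/5000

P(there is an intruder|the alarm triggers) = (243/5000) / (1183/5000) = 243/1183

P(there is an intruder|the alarm triggers) = 243/1183 ≈ 20.54%


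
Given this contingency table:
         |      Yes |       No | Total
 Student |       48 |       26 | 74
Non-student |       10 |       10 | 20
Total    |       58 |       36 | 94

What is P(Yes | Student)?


P(Yes | Student) = 48/(48+26) = 48/74 = 24/37

P(Yes|Student) = 24/37 ≈ 64.86%


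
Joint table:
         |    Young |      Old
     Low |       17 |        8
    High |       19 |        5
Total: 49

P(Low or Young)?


P(Low∨Young) = P(Low) + P(Young) - P(Low∧Young)
= (25 + 36 - 17)/49 = 44/49

P = 44/49 ≈ 89.80%


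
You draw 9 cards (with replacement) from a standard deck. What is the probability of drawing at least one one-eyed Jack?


P(not a one-eyed Jack) = 50/52 = 25/26
P(none in 9 draws) = (25/26)^9 = 3814697265625/5429503678976
P(≥1 one-eyed Jack) = 1 - 3814697265625/5429503678976 = 1614806413351/5429503678976

P = 1614806413351/5429503678976 ≈ 29.74%


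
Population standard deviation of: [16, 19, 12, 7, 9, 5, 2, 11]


Mean = 81/8
  (16-81/8)²=2209/64
  (19-81/8)²=5041/64
  (12-81/8)²=225/64
  (7-81/8)²=625/64
  (9-81/8)²=81/64
  (5-81/8)²=1681/64
  (2-81/8)²=4225/64
  (11-81/8)²=49/64
Σ(x-μ)² = 1767/8
σ² = (1767/8)/8 = 1767/64

σ = √(1767/64) ≈ 5.2545


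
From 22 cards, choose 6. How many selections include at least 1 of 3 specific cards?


Complement: C(22,6) - C(19,6) = 74613 - 27132 = 47481

47481


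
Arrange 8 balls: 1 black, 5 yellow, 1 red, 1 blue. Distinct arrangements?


8!/(1!×5!×1!×1!) = 336

336


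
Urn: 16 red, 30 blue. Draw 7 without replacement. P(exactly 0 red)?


Hypergeometric: C(16,0)×C(30,7)/C(46,7)
= 1×2035800/53524680 = 16965/446039

P(X=0) = 16965/446039 ≈ 3.80%


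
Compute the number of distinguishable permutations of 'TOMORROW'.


Letters: 8, freq: {'T': 1, 'O': 3, 'M': 1, 'R': 2, 'W': 1}
8!/(1!×3!×1!×2!×1!) = 40320/12 = 3360

3360


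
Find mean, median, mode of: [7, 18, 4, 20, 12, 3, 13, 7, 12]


Sorted: [3, 4, 7, 7, 12, 12, 13, 18, 20]
Mean = 96/9 = 32/3
Median = 12
Freq: {7: 2, 18: 1, 4: 1, 20: 1, 12: 2, 3: 1, 13: 1}
Mode: [7, 12]

Mean=32/3, Median=12, Mode=[7, 12]


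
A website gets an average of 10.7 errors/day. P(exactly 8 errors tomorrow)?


Poisson(λ=10.7): P(X=8) = e^(-λ)×λ^k/k!
= e^(-10.7) × 10.7^8 / 8!
≈ 2.254493791e-05 × 171818617.983 / 40320 ≈ 0.096072

P(X=8) ≈ 0.096072 ≈ 9.61%


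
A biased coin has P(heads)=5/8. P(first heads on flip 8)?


Geometric: P(X=8) = (1-p)^(k-1)×p = (3/8)^7×5/8 = 10935/16777216

P(X=8) = 10935/16777216 ≈ 0.07%


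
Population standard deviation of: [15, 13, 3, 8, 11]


Mean = 50/5 = 10
  (15-10)²=25
  (13-10)²=9
  (3-10)²=49
  (8-10)²=4
  (11-10)²=1
Σ(x-μ)² = 88
σ² = 88/5

σ = √(88/5) ≈ 4.1952


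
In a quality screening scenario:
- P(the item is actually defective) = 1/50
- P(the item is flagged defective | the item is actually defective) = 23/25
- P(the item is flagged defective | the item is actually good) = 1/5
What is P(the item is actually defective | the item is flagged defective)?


Using Bayes' theorem:
P(A|B) = P(B|A)·P(A) / P(B)

P(the item is flagged defective) = 23/25 × 1/50 + 1/5 × 49/50
= 23/1250 + 49/250 = 134/625

P(the item is actually defective|the item is flagged defective) = (23/1250) / (134/625) = 23/268

P(the item is actually defective|the item is flagged defective) = 23/268 ≈ 8.58%


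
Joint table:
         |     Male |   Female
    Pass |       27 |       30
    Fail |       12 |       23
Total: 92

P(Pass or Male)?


P(Pass∨Male) = P(Pass) + P(Male) - P(Pass∧Male)
= (57 + 39 - 27)/92 = 69/92 = 3/4

P = 3/4 ≈ 75.00%
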